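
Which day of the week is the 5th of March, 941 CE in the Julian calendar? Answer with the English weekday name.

In the proleptic Gregorian calendar this is 10 March 941 (JDN 2064822).
JDN 2064822 mod 7 = 4, and JDN 0 was a Monday, so this is a Friday.

Friday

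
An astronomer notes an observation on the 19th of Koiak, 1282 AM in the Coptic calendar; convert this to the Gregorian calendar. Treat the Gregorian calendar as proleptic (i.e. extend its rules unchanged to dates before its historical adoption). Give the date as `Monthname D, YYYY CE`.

December 25, 1565 CE

Both dates share Julian Day Number 2293023; in the Gregorian calendar that is 25 December 1565 CE.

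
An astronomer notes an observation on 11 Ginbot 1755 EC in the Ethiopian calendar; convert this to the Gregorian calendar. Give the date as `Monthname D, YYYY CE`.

Julian Day Number of the source date = 2365119.
Converting JDN 2365119 to the Gregorian calendar gives 17 May 1763 CE.

May 17, 1763 CE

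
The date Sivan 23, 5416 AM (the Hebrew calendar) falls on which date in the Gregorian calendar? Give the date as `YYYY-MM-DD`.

1656-06-15

Julian Day Number of the source date = 2326068.
Converting JDN 2326068 to the Gregorian calendar gives 15 June 1656 CE.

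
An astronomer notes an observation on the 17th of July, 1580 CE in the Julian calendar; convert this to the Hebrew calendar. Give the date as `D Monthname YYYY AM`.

5 Av 5340 AM

The source date corresponds to 27 July 1580 in the proleptic Gregorian calendar (JDN 2298351).
That day falls on 5 Av 5340 AM in the Hebrew calendar.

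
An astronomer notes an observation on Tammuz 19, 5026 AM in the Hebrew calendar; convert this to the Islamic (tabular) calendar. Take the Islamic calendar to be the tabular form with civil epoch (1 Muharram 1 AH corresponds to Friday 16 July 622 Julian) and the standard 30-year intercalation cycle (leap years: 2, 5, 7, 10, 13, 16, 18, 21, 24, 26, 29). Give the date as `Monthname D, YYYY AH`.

The source date corresponds to 1 July 1266 in the proleptic Gregorian calendar (JDN 2183639).
That day falls on 19 Ramadan 664 AH in the tabular Islamic calendar.

Ramadan 19, 664 AH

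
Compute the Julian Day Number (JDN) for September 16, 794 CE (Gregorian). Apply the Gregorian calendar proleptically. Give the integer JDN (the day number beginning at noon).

2011321

JDN 2451545 is 1 January 2000 CE (Gregorian); the target day is −440224 days from there, so JDN = 2011321.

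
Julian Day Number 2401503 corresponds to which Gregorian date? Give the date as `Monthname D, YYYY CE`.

December 28, 1862 CE

Counting from JDN 2299161 = 15 Oct 1582 gives an offset of 102342 days.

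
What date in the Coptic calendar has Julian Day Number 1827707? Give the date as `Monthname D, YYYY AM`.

Tobi 1, 8 AM

The proleptic Gregorian equivalent of JDN 1827707 is 28 December 291.
In the Coptic calendar that day is Tobi 1, 8 AM.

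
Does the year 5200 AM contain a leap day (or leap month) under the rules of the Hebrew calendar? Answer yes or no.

no

Hebrew year 5200 is year 13 of its 19-year Metonic cycle; leap years are at positions 3, 6, 8, 11, 14, 17, 19, so it is a common year (12 months).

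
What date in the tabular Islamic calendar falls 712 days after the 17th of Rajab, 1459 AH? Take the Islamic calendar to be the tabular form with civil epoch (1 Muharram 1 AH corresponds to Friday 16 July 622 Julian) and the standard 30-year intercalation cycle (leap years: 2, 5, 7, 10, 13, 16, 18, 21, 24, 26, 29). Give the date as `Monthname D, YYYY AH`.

Rajab 21, 1461 AH

Counting 712 days forward from JDN 2465300 reaches JDN 2466012, which is Rajab 21, 1461 AH.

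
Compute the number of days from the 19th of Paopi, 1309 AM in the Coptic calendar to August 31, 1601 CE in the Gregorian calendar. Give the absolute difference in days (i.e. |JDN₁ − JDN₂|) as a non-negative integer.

3231

First date → JDN 2302825; second date → JDN 2306056.
The interval is |2302825 − 2306056| = 3231 days.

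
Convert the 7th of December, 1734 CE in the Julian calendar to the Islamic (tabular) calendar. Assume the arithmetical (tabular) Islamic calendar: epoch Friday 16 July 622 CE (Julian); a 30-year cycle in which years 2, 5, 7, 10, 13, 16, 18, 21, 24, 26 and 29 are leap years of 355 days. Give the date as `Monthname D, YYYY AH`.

Rajab 22, 1147 AH

Both dates share Julian Day Number 2354742; in the tabular Islamic calendar that is 22 Rajab 1147 AH.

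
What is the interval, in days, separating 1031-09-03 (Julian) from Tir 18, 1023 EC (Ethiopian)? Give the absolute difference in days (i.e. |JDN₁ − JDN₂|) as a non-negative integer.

233

JDN of the first date = 2097876.
JDN of the second date = 2097643.
|2097643 − 2097876| = 233.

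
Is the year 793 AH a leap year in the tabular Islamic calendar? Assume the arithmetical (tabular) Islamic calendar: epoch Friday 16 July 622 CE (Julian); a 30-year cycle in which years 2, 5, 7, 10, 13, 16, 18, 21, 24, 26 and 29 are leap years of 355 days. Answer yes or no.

yes

Year 793 AH is year 13 of its 30-year cycle; leap positions are 2, 5, 7, 10, 13, 16, 18, 21, 24, 26, 29, so it is a leap year (355 days).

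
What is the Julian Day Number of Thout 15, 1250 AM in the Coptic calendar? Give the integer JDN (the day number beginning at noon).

In the proleptic Gregorian calendar the same day is 22 September 1533.
JDN 2451545 is 1 January 2000 CE (Gregorian); the target day is −170304 days from there, so JDN = 2281241.

2281241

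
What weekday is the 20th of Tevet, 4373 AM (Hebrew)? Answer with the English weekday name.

This is JDN 1944943 (21 December 612 Gregorian).
Since JDN mod 7 = 0 (0 = Monday), the day is Monday.

Monday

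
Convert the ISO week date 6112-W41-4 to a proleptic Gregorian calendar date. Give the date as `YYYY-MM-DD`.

ISO week 1 of 6112 is the week containing the first Thursday of 6112.
Week 41, day 4 (Thursday) lands on 6112-10-13.

6112-10-13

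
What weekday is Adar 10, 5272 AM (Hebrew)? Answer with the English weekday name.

In the proleptic Gregorian calendar this is 8 March 1512 (JDN 2273373).
Since JDN mod 7 = 4 (0 = Monday), the day is Friday.

Friday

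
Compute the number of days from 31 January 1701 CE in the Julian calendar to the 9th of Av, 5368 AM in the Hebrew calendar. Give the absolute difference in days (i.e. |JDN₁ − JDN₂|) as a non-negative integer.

33806

JDN of the first date = 2342379.
JDN of the second date = 2308573.
|2308573 − 2342379| = 33806.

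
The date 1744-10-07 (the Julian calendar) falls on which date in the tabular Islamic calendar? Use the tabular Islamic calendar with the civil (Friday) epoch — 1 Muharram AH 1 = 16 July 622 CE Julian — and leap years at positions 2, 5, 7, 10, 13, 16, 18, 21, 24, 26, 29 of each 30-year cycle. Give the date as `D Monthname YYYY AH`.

11 Ramadan 1157 AH

The source date corresponds to 18 October 1744 in the Gregorian calendar (JDN 2358334).
That day falls on 11 Ramadan 1157 AH in the tabular Islamic calendar.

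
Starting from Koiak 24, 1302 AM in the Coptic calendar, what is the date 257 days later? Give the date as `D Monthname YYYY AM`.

6 Thout 1303 AM

JDN of Koiak 24, 1302 AM = 2300333.
2300333 + 257 = 2300590.
JDN 2300590 in the Coptic calendar is 6 Thout 1303 AM.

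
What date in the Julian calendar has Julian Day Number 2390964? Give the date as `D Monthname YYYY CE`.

The Gregorian equivalent of JDN 2390964 is 19 February 1834.
In the Julian calendar that day is 7 February 1834 CE.

7 February 1834 CE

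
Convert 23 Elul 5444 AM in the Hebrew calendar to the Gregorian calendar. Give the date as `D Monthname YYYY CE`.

Both dates share Julian Day Number 2336374; in the Gregorian calendar that is 2 September 1684 CE.

2 September 1684 CE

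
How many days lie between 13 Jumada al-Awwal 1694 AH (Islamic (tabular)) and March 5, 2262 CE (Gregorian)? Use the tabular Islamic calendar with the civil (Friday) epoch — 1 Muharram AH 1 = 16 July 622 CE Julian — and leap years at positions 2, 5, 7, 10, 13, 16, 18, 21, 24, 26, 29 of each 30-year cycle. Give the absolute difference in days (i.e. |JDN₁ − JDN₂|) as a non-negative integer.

First date → JDN 2548513; second date → JDN 2547302.
The interval is |2548513 − 2547302| = 1211 days.

1211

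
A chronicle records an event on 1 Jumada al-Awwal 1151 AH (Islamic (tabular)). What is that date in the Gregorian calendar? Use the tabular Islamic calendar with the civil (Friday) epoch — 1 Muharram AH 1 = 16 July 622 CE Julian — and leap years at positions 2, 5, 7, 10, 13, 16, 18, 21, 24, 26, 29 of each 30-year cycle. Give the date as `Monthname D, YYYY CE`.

August 17, 1738 CE

Both dates share Julian Day Number 2356080; in the Gregorian calendar that is 17 August 1738 CE.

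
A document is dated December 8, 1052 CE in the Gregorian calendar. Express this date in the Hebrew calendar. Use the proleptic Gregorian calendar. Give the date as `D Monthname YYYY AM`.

8 Tevet 4813 AM

Julian Day Number of the source date = 2105637.
Converting JDN 2105637 to the Hebrew calendar gives 8 Tevet 4813 AM.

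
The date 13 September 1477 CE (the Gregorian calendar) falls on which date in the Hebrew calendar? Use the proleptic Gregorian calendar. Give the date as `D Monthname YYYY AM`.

Julian Day Number of the source date = 2260779.
Converting JDN 2260779 to the Hebrew calendar gives 26 Elul 5237 AM.

26 Elul 5237 AM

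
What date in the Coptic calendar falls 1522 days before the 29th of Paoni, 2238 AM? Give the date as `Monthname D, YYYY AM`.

Counting 1522 days back from JDN 2642392 reaches JDN 2640870, which is Parmouti 28, 2234 AM.

Parmouti 28, 2234 AM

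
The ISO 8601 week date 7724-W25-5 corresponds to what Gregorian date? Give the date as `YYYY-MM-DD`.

ISO week 1 of 7724 is the week containing the first Thursday of 7724.
Week 25, day 5 (Friday) lands on 7724-06-23.

7724-06-23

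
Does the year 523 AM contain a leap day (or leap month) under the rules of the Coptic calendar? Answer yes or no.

523 mod 4 = 3; in the Coptic calendar a year is leap when year mod 4 = 3, so it is a leap year.

yes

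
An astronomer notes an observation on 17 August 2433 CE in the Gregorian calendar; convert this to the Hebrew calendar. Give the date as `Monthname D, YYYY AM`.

Julian Day Number of the source date = 2609924.
Converting JDN 2609924 to the Hebrew calendar gives 1 Elul 6193 AM.

Elul 1, 6193 AM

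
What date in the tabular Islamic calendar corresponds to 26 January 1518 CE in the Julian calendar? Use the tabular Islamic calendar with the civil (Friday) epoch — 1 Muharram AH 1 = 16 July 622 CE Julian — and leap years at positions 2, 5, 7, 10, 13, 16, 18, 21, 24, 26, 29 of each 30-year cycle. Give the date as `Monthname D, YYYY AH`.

The source date corresponds to 5 February 1518 in the proleptic Gregorian calendar (JDN 2275533).
That day falls on 14 Muharram 924 AH in the tabular Islamic calendar.

Muharram 14, 924 AH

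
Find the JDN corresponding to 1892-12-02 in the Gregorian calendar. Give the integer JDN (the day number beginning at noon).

JDN 2400001 is 17 November 1858 CE (Gregorian), MJD 0; the target day is +12434 days from there, so JDN = 2412435.

2412435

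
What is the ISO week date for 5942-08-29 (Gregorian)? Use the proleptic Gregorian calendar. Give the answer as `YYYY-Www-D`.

5942-W35-6

The weekday is Saturday (ISO weekday 6).
That Saturday belongs to ISO week 35 of ISO year 5942.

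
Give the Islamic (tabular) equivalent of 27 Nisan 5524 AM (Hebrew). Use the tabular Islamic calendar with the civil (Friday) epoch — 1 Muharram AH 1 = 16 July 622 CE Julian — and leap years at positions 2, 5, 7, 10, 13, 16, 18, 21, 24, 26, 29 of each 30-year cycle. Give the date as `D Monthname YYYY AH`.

Both dates share Julian Day Number 2365467; in the tabular Islamic calendar that is 27 Shawwal 1177 AH.

27 Shawwal 1177 AH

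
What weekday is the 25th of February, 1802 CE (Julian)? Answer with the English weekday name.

This is JDN 2379294 (9 March 1802 Gregorian).
2379294 ≡ 1 (mod 7); counting from Monday = 0 gives Tuesday.

Tuesday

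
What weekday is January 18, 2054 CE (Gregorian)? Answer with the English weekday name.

2471286 ≡ 6 (mod 7); counting from Monday = 0 gives Sunday.

Sunday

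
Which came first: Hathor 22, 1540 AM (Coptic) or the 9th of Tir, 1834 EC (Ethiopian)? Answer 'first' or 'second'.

first

The two dates have Julian Day Numbers 2387231 and 2393852 respectively.
Since 2387231 < 2393852, the first date comes first.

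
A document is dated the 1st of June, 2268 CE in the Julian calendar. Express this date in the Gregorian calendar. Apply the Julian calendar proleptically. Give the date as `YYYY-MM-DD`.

At this point the Julian calendar is 15 days behind the Gregorian.
1 June 2268 Julian + 15 days → 16 June 2268 Gregorian.

2268-06-16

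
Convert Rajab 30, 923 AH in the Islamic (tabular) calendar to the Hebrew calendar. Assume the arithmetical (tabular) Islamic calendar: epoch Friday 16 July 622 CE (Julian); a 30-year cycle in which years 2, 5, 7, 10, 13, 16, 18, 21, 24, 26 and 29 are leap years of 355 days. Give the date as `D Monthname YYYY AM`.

30 Av 5277 AM

Both dates share Julian Day Number 2275372; in the Hebrew calendar that is 30 Av 5277 AM.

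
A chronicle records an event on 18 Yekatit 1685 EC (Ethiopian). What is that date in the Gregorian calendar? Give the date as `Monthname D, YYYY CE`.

Julian Day Number of the source date = 2339469.
Converting JDN 2339469 to the Gregorian calendar gives 22 February 1693 CE.

February 22, 1693 CE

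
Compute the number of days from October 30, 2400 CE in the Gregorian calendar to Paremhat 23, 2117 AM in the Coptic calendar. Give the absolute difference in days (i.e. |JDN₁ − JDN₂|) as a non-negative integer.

156

JDN of the first date = 2597945.
JDN of the second date = 2598101.
|2598101 − 2597945| = 156.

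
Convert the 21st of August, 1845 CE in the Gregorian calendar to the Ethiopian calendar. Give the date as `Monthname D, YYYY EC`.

Nehase 16, 1837 EC

Both dates share Julian Day Number 2395165; in the Ethiopian calendar that is 16 Nehase 1837 EC.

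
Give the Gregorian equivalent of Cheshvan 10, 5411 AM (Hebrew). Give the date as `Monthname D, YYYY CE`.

November 4, 1650 CE

Both dates share Julian Day Number 2324018; in the Gregorian calendar that is 4 November 1650 CE.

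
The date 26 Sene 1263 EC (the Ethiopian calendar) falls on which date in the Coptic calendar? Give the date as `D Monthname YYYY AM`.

Julian Day Number of the source date = 2185461.
Converting JDN 2185461 to the Coptic calendar gives 26 Paoni 987 AM.

26 Paoni 987 AM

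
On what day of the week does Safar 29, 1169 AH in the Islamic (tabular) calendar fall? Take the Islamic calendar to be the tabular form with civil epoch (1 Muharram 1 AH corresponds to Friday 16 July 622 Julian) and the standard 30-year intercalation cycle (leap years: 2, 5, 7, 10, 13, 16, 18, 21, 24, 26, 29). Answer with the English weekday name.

This is JDN 2362398 (4 December 1755 Gregorian).
JDN 2362398 mod 7 = 3, and JDN 0 was a Monday, so this is a Thursday.

Thursday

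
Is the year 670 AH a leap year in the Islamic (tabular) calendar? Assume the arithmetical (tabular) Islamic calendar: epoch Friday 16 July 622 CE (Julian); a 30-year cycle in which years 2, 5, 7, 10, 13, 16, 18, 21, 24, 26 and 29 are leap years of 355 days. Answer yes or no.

Year 670 AH is year 10 of its 30-year cycle; leap positions are 2, 5, 7, 10, 13, 16, 18, 21, 24, 26, 29, so it is a leap year (355 days).

yes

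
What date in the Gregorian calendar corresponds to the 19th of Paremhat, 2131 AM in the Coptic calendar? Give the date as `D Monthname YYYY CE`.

Julian Day Number of the source date = 2603210.
Converting JDN 2603210 to the Gregorian calendar gives 31 March 2415 CE.

31 March 2415 CE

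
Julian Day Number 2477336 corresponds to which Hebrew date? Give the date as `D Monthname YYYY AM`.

JDN 2477336 is 12 August 2070 in the Gregorian calendar.
In the Hebrew calendar that day is 5 Elul 5830 AM.

5 Elul 5830 AM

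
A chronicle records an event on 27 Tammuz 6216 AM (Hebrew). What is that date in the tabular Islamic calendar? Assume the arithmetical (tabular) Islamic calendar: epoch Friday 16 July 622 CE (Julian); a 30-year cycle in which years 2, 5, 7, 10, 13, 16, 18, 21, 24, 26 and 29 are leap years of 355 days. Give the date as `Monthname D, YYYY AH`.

Rabi' al-Thani 26, 1891 AH

Julian Day Number of the source date = 2618307.
Converting JDN 2618307 to the tabular Islamic calendar gives 26 Rabi' al-Thani 1891 AH.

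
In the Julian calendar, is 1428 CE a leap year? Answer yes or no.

yes

1428 mod 4 = 0, so it is a leap year in the Julian calendar.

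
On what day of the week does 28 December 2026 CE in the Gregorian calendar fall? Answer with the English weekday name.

Monday

2461403 ≡ 0 (mod 7); counting from Monday = 0 gives Monday.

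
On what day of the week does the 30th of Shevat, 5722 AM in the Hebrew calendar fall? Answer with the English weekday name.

Sunday

Equivalently 4 February 1962 Gregorian, JDN 2437700.
2437700 ≡ 6 (mod 7); counting from Monday = 0 gives Sunday.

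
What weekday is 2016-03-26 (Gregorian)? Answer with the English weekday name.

Saturday

Since JDN mod 7 = 5 (0 = Monday), the day is Saturday.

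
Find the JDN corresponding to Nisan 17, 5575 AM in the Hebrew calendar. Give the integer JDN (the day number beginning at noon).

Equivalently 27 April 1815 (Gregorian).
JDN 2400001 is 17 November 1858 CE (Gregorian), MJD 0; the target day is −15910 days from there, so JDN = 2384091.

2384091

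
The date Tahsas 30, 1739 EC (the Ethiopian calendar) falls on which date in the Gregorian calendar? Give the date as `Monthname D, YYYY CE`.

Julian Day Number of the source date = 2359144.
Converting JDN 2359144 to the Gregorian calendar gives 6 January 1747 CE.

January 6, 1747 CE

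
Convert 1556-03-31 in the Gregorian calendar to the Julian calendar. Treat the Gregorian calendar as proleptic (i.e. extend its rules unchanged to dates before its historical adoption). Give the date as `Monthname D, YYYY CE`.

March 21, 1556 CE

At this point the Julian calendar is 10 days behind the Gregorian.
31 March 1556 Gregorian − 10 days → 21 March 1556 Julian.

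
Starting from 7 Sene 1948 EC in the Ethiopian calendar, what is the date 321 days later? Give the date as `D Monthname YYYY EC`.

Counting 321 days forward from JDN 2435639 reaches JDN 2435960, which is 23 Miyazya 1949 EC.

23 Miyazya 1949 EC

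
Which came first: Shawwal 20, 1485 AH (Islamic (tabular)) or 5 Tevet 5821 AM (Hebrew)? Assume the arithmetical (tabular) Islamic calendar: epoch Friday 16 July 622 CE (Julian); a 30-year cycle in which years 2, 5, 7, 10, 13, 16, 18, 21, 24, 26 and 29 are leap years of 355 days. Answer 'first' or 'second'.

First date → JDN 2474605; second date → JDN 2473822.
JDN 2473822 < JDN 2474605, so the second date is earlier.

second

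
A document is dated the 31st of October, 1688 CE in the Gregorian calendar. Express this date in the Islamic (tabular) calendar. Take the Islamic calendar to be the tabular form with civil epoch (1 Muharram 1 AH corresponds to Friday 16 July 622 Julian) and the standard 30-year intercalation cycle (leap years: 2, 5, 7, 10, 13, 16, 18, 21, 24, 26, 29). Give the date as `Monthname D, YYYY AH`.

Both dates share Julian Day Number 2337894; in the tabular Islamic calendar that is 6 Muharram 1100 AH.

Muharram 6, 1100 AH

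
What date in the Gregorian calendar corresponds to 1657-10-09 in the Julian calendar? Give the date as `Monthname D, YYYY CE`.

The Julian–Gregorian offset here is 10 days (Julian trailing).
9 October 1657 Julian + 10 days → 19 October 1657 Gregorian.

October 19, 1657 CE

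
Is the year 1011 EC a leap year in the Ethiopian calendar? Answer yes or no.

yes

1011 mod 4 = 3; in the Ethiopian calendar a year is leap when year mod 4 = 3, so it is a leap year.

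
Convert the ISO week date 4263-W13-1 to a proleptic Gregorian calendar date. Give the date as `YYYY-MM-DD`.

ISO week 1 of 4263 is the week containing the first Thursday of 4263.
Week 13, day 1 (Monday) lands on 4263-03-23.

4263-03-23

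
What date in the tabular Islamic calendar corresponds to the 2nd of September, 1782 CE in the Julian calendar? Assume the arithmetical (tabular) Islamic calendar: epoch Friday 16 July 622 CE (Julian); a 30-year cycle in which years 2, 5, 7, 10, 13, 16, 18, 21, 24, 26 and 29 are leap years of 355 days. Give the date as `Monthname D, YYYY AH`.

Shawwal 5, 1196 AH

The source date corresponds to 13 September 1782 in the Gregorian calendar (JDN 2372178).
That day falls on 5 Shawwal 1196 AH in the tabular Islamic calendar.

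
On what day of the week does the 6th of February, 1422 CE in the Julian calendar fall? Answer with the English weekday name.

In the proleptic Gregorian calendar this is 15 February 1422 (JDN 2240480).
2240480 ≡ 4 (mod 7); counting from Monday = 0 gives Friday.

Friday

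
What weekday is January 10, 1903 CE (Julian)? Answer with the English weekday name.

Friday

This is JDN 2416138 (23 January 1903 Gregorian).
JDN 2416138 mod 7 = 4, and JDN 0 was a Monday, so this is a Friday.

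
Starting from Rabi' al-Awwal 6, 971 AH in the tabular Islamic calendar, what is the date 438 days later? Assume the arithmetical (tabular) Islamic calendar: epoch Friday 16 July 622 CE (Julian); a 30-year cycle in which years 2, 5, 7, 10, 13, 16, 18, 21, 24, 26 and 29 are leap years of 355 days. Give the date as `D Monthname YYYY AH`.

1 Jumada al-Thani 972 AH

JDN of Rabi' al-Awwal 6, 971 AH = 2292240.
2292240 + 438 = 2292678.
JDN 2292678 in the tabular Islamic calendar is 1 Jumada al-Thani 972 AH.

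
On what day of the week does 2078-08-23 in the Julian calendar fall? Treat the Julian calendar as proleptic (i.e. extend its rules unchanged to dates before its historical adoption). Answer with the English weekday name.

Monday

In the Gregorian calendar this is 5 September 2078 (JDN 2480282).
Since JDN mod 7 = 0 (0 = Monday), the day is Monday.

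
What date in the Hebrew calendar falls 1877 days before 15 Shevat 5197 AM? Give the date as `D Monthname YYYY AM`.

Counting 1877 days back from JDN 2245943 reaches JDN 2244066, which is 26 Kislev 5192 AM.

26 Kislev 5192 AM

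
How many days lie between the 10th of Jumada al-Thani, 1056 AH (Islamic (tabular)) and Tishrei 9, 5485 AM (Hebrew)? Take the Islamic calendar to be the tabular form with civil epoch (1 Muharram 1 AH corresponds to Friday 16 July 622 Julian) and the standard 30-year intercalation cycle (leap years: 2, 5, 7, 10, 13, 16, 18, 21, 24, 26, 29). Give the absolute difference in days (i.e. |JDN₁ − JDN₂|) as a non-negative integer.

JDN of the first date = 2322454.
JDN of the second date = 2351007.
|2351007 − 2322454| = 28553.

28553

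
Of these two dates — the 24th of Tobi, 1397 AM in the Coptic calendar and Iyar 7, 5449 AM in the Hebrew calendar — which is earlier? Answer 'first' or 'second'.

first

First date → JDN 2335062; second date → JDN 2338072.
JDN 2335062 < JDN 2338072, so the first date is earlier.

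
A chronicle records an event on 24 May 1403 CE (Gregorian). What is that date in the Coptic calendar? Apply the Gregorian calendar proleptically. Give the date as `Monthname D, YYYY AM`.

Pashons 20, 1119 AM

Julian Day Number of the source date = 2233638.
Converting JDN 2233638 to the Coptic calendar gives 20 Pashons 1119 AM.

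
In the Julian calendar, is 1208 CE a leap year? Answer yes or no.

1208 mod 4 = 0, so it is a leap year in the Julian calendar.

yes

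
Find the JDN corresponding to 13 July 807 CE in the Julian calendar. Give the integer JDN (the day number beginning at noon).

2016008

Equivalently 17 July 807 (proleptic Gregorian).
JDN 2299161 is 15 October 1582 CE (Gregorian); the target day is −283153 days from there, so JDN = 2016008.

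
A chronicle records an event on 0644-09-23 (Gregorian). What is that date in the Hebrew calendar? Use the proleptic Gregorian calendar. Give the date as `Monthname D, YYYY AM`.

Both dates share Julian Day Number 1956542; in the Hebrew calendar that is 12 Tishrei 4405 AM.

Tishrei 12, 4405 AM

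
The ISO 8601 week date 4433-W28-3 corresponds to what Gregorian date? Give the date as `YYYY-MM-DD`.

4433-07-13

ISO week 1 of 4433 is the week containing the first Thursday of 4433.
Week 28, day 3 (Wednesday) lands on 4433-07-13.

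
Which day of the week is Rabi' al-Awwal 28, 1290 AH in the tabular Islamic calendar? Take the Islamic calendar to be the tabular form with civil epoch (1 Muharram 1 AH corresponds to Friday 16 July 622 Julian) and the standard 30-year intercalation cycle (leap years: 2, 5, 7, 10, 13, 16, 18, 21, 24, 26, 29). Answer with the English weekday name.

In the Gregorian calendar this is 26 May 1873 (JDN 2405305).
JDN 2405305 mod 7 = 0, and JDN 0 was a Monday, so this is a Monday.

Monday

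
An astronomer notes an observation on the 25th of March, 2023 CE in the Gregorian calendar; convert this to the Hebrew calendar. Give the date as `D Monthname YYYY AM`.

3 Nisan 5783 AM

Both dates share Julian Day Number 2460029; in the Hebrew calendar that is 3 Nisan 5783 AM.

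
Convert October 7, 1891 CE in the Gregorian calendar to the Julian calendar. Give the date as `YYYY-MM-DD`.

At this point the Julian calendar is 12 days behind the Gregorian.
7 October 1891 Gregorian − 12 days → 25 September 1891 Julian.

1891-09-25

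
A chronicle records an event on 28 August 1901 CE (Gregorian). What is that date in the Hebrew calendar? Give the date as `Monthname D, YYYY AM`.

Julian Day Number of the source date = 2415625.
Converting JDN 2415625 to the Hebrew calendar gives 13 Elul 5661 AM.

Elul 13, 5661 AM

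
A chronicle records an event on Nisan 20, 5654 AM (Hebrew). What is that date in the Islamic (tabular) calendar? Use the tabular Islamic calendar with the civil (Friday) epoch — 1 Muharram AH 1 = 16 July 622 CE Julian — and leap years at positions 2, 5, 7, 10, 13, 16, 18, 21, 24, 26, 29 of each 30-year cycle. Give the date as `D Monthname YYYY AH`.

20 Shawwal 1311 AH

Both dates share Julian Day Number 2412945; in the tabular Islamic calendar that is 20 Shawwal 1311 AH.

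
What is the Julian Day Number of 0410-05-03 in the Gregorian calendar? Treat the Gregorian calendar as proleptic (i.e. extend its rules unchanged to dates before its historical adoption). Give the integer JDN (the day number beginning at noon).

JDN 2451545 is 1 January 2000 CE (Gregorian); the target day is −580613 days from there, so JDN = 1870932.

1870932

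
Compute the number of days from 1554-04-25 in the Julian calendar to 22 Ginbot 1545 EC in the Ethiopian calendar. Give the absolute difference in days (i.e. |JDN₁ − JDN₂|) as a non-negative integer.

JDN of the first date = 2288771.
JDN of the second date = 2288428.
|2288428 − 2288771| = 343.

343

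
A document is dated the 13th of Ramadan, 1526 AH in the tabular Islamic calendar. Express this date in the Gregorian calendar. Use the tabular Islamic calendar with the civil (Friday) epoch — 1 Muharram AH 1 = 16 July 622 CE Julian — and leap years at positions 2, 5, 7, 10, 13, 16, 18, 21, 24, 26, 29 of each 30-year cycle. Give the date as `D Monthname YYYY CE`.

Julian Day Number of the source date = 2489097.
Converting JDN 2489097 to the Gregorian calendar gives 25 October 2102 CE.

25 October 2102 CE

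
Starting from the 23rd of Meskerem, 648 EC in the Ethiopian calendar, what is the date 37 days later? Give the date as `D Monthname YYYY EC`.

Counting 37 days forward from JDN 1960560 reaches JDN 1960597, which is 30 Tikimt 648 EC.

30 Tikimt 648 EC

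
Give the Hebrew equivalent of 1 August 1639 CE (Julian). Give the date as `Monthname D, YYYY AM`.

Av 11, 5399 AM

Both dates share Julian Day Number 2319915; in the Hebrew calendar that is 11 Av 5399 AM.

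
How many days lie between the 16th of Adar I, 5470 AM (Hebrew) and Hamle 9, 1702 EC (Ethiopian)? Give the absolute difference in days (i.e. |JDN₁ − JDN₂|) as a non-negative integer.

JDN of the first date = 2345671.
JDN of the second date = 2345819.
|2345819 − 2345671| = 148.

148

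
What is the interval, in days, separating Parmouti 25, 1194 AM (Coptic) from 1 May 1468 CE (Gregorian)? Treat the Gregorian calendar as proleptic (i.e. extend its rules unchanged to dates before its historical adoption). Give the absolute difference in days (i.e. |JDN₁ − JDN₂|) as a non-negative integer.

3650

First date → JDN 2261007; second date → JDN 2257357.
The interval is |2261007 − 2257357| = 3650 days.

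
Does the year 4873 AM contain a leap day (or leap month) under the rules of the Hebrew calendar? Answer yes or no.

Hebrew year 4873 is year 9 of its 19-year Metonic cycle; leap years are at positions 3, 6, 8, 11, 14, 17, 19, so it is a common year (12 months).

no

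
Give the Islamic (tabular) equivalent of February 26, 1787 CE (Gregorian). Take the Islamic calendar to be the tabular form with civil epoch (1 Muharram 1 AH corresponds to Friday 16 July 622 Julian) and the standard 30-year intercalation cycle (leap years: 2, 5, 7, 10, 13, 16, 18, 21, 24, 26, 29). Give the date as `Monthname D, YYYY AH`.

Jumada al-Awwal 8, 1201 AH

Julian Day Number of the source date = 2373805.
Converting JDN 2373805 to the tabular Islamic calendar gives 8 Jumada al-Awwal 1201 AH.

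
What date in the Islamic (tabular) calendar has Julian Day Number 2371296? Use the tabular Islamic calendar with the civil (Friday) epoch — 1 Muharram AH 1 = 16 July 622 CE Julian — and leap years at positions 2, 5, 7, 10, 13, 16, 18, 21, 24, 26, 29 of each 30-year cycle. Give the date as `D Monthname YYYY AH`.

9 Rabi' al-Thani 1194 AH

The Gregorian equivalent of JDN 2371296 is 14 April 1780.
In the tabular Islamic calendar that day is 9 Rabi' al-Thani 1194 AH.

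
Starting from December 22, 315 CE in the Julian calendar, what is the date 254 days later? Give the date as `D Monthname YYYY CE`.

Counting 254 days forward from JDN 1836467 reaches JDN 1836721, which is 1 September 316 CE.

1 September 316 CE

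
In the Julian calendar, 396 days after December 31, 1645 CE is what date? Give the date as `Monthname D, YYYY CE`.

The starting date is JDN 2322259; 2322259 + 396 = 2322655.
JDN 2322655 corresponds to January 31, 1647 CE.

January 31, 1647 CE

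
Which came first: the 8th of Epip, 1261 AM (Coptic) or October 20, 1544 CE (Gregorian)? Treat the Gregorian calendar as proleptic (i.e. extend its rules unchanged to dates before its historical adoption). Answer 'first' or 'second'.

second

First date → JDN 2285552; second date → JDN 2285287.
JDN 2285287 < JDN 2285552, so the second date is earlier.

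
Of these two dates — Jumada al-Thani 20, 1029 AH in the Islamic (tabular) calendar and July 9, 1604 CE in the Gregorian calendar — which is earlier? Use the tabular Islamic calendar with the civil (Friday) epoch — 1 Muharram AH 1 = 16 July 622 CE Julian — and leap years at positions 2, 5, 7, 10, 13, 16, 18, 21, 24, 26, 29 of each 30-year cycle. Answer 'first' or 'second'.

First date → JDN 2312896; second date → JDN 2307099.
JDN 2307099 < JDN 2312896, so the second date is earlier.

second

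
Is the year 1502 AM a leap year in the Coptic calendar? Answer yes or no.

1502 mod 4 = 2; in the Coptic calendar a year is leap when year mod 4 = 3, so it is a common year.

no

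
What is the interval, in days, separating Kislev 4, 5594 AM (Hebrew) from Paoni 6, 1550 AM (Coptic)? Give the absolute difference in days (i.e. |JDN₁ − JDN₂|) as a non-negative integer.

208

First date → JDN 2390869; second date → JDN 2391077.
The interval is |2390869 − 2391077| = 208 days.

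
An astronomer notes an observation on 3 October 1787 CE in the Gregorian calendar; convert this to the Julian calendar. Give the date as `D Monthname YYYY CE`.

22 September 1787 CE

At this point the Julian calendar is 11 days behind the Gregorian.
3 October 1787 Gregorian − 11 days → 22 September 1787 Julian.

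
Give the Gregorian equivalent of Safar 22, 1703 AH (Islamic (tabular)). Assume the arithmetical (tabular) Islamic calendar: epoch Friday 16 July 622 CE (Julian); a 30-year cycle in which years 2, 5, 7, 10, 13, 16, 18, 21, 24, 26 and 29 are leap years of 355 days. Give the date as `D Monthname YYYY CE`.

Julian Day Number of the source date = 2551623.
Converting JDN 2551623 to the Gregorian calendar gives 2 January 2274 CE.

2 January 2274 CE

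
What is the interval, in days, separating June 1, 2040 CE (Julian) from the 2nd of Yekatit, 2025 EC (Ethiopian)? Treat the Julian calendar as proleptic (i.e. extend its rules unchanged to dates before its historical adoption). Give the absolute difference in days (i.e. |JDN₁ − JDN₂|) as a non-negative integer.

2682

First date → JDN 2466320; second date → JDN 2463638.
The interval is |2466320 − 2463638| = 2682 days.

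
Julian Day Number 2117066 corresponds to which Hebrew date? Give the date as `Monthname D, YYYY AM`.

Nisan 9, 4844 AM

JDN 2117066 is 24 March 1084 in the proleptic Gregorian calendar.
In the Hebrew calendar that day is Nisan 9, 4844 AM.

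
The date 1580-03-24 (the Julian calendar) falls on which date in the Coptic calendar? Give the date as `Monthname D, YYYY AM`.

The source date corresponds to 3 April 1580 in the proleptic Gregorian calendar (JDN 2298236).
That day falls on 28 Paremhat 1296 AM in the Coptic calendar.

Paremhat 28, 1296 AM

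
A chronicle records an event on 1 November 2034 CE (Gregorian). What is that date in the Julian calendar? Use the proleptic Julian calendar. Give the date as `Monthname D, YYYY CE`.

October 19, 2034 CE

The Julian–Gregorian offset here is 13 days (Julian trailing).
1 November 2034 Gregorian − 13 days → 19 October 2034 Julian.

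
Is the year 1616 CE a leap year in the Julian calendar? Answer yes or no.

yes

1616 mod 4 = 0, so it is a leap year in the Julian calendar.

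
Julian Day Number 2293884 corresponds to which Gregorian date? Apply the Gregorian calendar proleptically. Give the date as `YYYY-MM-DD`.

Counting from JDN 2299161 = 15 Oct 1582 gives an offset of -5277 days.

1568-05-04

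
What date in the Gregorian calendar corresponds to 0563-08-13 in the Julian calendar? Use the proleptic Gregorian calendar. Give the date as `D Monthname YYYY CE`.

15 August 563 CE

For dates in this range the Gregorian date is 2 days ahead of the Julian.
13 August 563 Julian + 2 days → 15 August 563 Gregorian.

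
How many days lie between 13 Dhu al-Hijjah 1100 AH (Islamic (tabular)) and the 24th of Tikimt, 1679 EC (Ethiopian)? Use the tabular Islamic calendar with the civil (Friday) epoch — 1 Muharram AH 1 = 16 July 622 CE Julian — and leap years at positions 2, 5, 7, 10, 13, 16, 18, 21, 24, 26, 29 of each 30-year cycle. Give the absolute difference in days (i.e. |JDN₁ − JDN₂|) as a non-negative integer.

First date → JDN 2338226; second date → JDN 2337163.
The interval is |2338226 − 2337163| = 1063 days.

1063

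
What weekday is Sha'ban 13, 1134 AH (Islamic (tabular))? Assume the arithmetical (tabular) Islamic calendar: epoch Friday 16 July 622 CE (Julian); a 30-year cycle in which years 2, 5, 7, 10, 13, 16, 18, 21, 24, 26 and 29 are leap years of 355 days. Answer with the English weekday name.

This is JDN 2350156 (29 May 1722 Gregorian).
JDN 2350156 mod 7 = 4, and JDN 0 was a Monday, so this is a Friday.

Friday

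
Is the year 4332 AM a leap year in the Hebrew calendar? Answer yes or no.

Hebrew year 4332 is year 19 of its 19-year Metonic cycle; leap years are at positions 3, 6, 8, 11, 14, 17, 19, so it is a leap year (13 months).

yes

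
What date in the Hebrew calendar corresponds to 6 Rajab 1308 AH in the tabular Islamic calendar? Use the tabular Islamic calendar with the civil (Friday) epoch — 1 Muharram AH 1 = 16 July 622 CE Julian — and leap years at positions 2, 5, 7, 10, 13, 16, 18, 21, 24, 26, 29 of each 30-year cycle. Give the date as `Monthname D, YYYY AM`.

The source date corresponds to 15 February 1891 in the Gregorian calendar (JDN 2411779).
That day falls on 7 Adar I 5651 AM in the Hebrew calendar.

Adar I 7, 5651 AM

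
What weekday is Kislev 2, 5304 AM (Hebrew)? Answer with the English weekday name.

In the proleptic Gregorian calendar this is 9 November 1543 (JDN 2284941).
JDN 2284941 mod 7 = 1, and JDN 0 was a Monday, so this is a Tuesday.

Tuesday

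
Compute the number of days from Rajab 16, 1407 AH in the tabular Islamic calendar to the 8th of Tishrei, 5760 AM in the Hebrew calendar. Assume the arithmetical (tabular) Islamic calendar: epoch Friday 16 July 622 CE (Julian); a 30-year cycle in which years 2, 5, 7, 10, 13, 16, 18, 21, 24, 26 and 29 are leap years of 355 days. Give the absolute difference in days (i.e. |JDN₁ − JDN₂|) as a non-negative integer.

4568

JDN of the first date = 2446872.
JDN of the second date = 2451440.
|2451440 − 2446872| = 4568.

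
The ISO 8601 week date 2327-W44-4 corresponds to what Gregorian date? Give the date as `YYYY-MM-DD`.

2327-11-03

ISO week 1 of 2327 is the week containing the first Thursday of 2327.
Week 44, day 4 (Thursday) lands on 2327-11-03.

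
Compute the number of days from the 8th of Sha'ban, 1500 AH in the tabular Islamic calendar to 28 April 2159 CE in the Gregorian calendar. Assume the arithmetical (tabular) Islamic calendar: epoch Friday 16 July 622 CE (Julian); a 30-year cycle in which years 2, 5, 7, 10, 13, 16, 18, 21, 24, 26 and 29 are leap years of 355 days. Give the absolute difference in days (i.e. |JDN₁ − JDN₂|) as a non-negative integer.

First date → JDN 2479850; second date → JDN 2509736.
The interval is |2479850 − 2509736| = 29886 days.

29886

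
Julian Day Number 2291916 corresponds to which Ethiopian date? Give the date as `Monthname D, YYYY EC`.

JDN 2291916 is 14 December 1562 in the proleptic Gregorian calendar.
In the Ethiopian calendar that day is Tahsas 8, 1555 EC.

Tahsas 8, 1555 EC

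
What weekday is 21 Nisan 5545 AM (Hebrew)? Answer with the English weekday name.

In the Gregorian calendar this is 1 April 1785 (JDN 2373109).
2373109 ≡ 4 (mod 7); counting from Monday = 0 gives Friday.

Friday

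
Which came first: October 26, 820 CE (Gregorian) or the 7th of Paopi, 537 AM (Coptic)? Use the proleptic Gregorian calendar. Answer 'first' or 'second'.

First date → JDN 2020858; second date → JDN 2020840.
JDN 2020840 < JDN 2020858, so the second date is earlier.

second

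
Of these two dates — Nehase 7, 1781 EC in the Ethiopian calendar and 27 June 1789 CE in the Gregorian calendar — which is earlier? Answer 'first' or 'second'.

The two dates have Julian Day Numbers 2374702 and 2374657 respectively.
Since 2374657 < 2374702, the second date comes first.

second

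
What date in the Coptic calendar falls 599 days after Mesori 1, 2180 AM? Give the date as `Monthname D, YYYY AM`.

Paremhat 20, 2182 AM

JDN of Mesori 1, 2180 AM = 2621240.
2621240 + 599 = 2621839.
JDN 2621839 in the Coptic calendar is Paremhat 20, 2182 AM.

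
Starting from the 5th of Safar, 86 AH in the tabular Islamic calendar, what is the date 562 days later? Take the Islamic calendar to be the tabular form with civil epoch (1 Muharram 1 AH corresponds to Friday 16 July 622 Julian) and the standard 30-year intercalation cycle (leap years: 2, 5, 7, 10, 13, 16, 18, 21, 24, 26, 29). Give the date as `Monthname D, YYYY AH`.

JDN of the 5th of Safar, 86 AH = 1978595.
1978595 + 562 = 1979157.
JDN 1979157 in the tabular Islamic calendar is Ramadan 6, 87 AH.

Ramadan 6, 87 AH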